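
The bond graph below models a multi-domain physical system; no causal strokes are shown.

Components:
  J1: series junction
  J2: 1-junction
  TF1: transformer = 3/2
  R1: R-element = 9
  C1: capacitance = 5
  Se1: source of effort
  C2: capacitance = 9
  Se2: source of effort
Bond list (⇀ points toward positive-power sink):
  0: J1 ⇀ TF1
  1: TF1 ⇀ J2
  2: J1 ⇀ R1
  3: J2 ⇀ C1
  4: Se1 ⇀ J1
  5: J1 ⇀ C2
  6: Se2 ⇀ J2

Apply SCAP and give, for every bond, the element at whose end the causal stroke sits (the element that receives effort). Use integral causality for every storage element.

#4 →J1  (source Se1 imposes e)
#6 →J2  (Se2 fixes effort; stroke away)
#3 →J2  (C1: C, integral causality)
#1 →TF1  (only one flow-in slot at J2)
#0 →J1  (TF1 one-in-one-out from 1)
#5 →J1  (C2: C, integral causality)
#2 →R1  (only one flow-in slot at J1)

#0 stroke→J1
#1 stroke→TF1
#2 stroke→R1
#3 stroke→J2
#4 stroke→J1
#5 stroke→J1
#6 stroke→J2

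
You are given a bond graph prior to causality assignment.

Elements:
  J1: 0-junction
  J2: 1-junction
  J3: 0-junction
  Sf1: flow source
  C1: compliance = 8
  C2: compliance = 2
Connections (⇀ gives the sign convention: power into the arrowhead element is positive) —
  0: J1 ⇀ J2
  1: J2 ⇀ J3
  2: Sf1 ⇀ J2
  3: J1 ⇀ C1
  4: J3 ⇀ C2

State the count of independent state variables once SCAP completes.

#2 stroke at Sf1  (Sf1 fixes flow; stroke at Sf1)
#0 stroke at J2  (1-jn J2 has f-setter on 2)
#1 stroke at J2  (J2: bond 2 brought flow, rest push out)
#4 stroke at J3  (J3: last free bond brings effort in)
#3 stroke at J1  (closing 0-jn rule on J1)

2  (C1, C2 all integral)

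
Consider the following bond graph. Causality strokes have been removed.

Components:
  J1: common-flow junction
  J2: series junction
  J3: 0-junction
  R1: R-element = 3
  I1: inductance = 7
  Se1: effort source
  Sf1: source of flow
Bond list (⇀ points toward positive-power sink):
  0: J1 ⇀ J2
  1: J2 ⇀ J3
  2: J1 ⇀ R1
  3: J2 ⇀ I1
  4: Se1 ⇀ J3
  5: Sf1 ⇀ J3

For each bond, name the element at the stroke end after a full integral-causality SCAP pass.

β4 stroke→J3  (Se1: effort source, stroke at far end)
β5 stroke→Sf1  (Sf1 fixes flow; stroke at Sf1)
β1 stroke→J2  (common-e at J3 fixed by 4)
β3 stroke→I1  (I1 outputs flow p/I1)
β0 stroke→J2  (J2 flow already set via bond 3)
β2 stroke→J1  (J1 flow already set via bond 0)

b0 stroke→J2
b1 stroke→J2
b2 stroke→J1
b3 stroke→I1
b4 stroke→J3
b5 stroke→Sf1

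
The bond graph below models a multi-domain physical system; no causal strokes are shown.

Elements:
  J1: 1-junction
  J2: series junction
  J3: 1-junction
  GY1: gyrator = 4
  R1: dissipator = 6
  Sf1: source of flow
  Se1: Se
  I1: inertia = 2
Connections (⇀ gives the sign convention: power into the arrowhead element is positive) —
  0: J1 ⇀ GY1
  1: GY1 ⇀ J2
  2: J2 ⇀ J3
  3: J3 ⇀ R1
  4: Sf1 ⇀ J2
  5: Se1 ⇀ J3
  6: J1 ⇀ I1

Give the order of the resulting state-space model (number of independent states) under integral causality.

b4 |Sf1  (source Sf1 imposes f)
b5 |J3  (source Se1 imposes e)
b1 |J2  (J2: bond 4 brought flow, rest push out)
b2 |J2  (common-f at J2 fixed by 4)
b3 |J3  (1-jn J3 has f-setter on 2)
b0 |J1  (through GY1, causality inverts; strokes same side of GY1)
b6 |I1  (J1 needs exactly one f-in)

1  (I1 all integral)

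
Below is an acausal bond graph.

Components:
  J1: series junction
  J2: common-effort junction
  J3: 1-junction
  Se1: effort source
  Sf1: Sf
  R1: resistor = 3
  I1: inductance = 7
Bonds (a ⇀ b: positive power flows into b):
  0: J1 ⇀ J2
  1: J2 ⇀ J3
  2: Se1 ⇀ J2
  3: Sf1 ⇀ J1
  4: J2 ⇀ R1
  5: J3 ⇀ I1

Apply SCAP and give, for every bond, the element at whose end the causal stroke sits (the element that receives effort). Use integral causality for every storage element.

#2 |J2  (Se1 fixes effort; stroke away)
#3 |Sf1  (Sf1 fixes flow; stroke at Sf1)
#0 |J1  (common-f at J1 fixed by 3)
#1 |J3  (J2 effort already set via bond 2)
#4 |R1  (0-jn J2 has e-setter on 2)
#5 |I1  (only one flow-in slot at J3)

#0 |J1
#1 |J3
#2 |J2
#3 |Sf1
#4 |R1
#5 |I1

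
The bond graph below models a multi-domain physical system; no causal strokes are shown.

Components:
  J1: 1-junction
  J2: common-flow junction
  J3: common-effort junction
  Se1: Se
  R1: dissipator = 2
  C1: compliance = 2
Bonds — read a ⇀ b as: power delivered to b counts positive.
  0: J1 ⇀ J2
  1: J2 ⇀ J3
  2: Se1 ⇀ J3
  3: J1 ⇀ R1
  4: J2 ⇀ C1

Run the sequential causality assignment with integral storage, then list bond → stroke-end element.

bond 0 →J1
bond 1 →J2
bond 2 →J3
bond 3 →R1
bond 4 →J2

β2 stroke at J3  (Se1: effort source, stroke at far end)
β1 stroke at J2  (J3: bond 2 brought effort, rest push out)
β4 stroke at J2  (C1 outputs effort q/C1)
β0 stroke at J1  (J2: last free bond brings flow in)
β3 stroke at R1  (only one flow-in slot at J1)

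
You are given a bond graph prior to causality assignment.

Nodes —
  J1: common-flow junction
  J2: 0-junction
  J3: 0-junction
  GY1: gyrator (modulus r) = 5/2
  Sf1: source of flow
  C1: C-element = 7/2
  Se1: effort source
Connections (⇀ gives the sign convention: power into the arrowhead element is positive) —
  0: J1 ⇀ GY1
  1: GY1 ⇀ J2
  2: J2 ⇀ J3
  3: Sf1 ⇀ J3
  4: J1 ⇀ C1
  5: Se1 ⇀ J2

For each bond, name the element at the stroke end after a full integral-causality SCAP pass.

b0 stroke→GY1
b1 stroke→GY1
b2 stroke→J3
b3 stroke→Sf1
b4 stroke→J1
b5 stroke→J2

b3 |Sf1  (Sf1 (Sf) sets flow on bond)
b5 |J2  (Se1 (Se) sets effort on bond)
b1 |GY1  (J2 effort already set via bond 5)
b2 |J3  (J2: bond 5 brought effort, rest push out)
b0 |GY1  (through GY1, causality inverts; strokes same side of GY1)
b4 |J1  (common-f at J1 fixed by 0)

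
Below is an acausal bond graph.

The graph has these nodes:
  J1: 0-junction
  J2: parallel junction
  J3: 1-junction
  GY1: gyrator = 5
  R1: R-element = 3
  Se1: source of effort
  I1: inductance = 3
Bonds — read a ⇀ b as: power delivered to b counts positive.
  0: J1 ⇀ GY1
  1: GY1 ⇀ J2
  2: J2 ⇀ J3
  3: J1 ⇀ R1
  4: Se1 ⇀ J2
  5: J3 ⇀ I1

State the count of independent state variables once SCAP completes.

#4 →J2  (Se1: effort source, stroke at far end)
#1 →GY1  (0-jn J2 has e-setter on 4)
#2 →J3  (J2: bond 4 brought effort, rest push out)
#5 →I1  (only one flow-in slot at J3)
#0 →GY1  (GY1 both-in/both-out from 1)
#3 →J1  (closing 0-jn rule on J1)

1  (I1 all integral)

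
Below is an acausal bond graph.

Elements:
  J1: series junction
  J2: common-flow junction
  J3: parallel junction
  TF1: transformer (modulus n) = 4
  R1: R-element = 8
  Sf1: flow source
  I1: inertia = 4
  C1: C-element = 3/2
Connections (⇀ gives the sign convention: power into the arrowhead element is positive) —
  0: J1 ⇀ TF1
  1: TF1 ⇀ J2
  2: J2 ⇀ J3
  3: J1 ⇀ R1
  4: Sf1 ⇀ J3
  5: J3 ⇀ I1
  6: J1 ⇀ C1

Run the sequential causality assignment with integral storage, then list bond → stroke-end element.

b4 →Sf1  (Sf1 (Sf) sets flow on bond)
b5 →I1  (I1 integral (f out))
b2 →J3  (only one effort-in slot at J3)
b1 →J2  (J2 flow already set via bond 2)
b0 →TF1  (TF1 one-in-one-out from 1)
b3 →J1  (1-jn J1 has f-setter on 0)
b6 →J1  (1-jn J1 has f-setter on 0)

bond 0 →TF1
bond 1 →J2
bond 2 →J3
bond 3 →J1
bond 4 →Sf1
bond 5 →I1
bond 6 →J1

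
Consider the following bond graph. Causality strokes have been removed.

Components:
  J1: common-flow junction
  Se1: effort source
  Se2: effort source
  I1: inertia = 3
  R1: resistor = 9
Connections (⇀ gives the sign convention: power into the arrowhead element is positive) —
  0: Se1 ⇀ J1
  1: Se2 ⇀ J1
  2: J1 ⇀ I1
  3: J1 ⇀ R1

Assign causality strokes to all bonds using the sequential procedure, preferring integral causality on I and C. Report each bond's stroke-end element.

#0 |J1  (Se1 (Se) sets effort on bond)
#1 |J1  (Se2 fixes effort; stroke away)
#2 |I1  (prefer integral on I1)
#3 |J1  (J1 flow already set via bond 2)

β0 →J1
β1 →J1
β2 →I1
β3 →J1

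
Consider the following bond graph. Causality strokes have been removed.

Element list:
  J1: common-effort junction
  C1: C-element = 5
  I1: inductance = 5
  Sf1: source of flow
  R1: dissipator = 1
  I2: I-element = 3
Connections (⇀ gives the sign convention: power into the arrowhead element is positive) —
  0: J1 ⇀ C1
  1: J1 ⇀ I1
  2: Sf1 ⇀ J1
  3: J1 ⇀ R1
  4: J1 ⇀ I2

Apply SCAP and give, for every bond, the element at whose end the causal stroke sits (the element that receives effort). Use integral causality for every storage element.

#0 →J1
#1 →I1
#2 →Sf1
#3 →R1
#4 →I2

bond 2 |Sf1  (Sf1: flow source, stroke at near end)
bond 0 |J1  (C1: C, integral causality)
bond 1 |I1  (0-jn J1 has e-setter on 0)
bond 3 |R1  (J1 effort already set via bond 0)
bond 4 |I2  (J1 effort already set via bond 0)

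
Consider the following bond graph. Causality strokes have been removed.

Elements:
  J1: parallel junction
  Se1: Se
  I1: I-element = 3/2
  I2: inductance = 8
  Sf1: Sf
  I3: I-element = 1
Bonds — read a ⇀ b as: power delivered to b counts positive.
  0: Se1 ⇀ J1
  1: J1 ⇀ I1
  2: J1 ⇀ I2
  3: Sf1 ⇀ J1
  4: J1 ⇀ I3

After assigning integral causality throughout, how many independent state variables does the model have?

3  (I1, I2, I3 all integral)

β0 stroke→J1  (Se1 (Se) sets effort on bond)
β3 stroke→Sf1  (source Sf1 imposes f)
β1 stroke→I1  (J1 effort already set via bond 0)
β2 stroke→I2  (0-jn J1 has e-setter on 0)
β4 stroke→I3  (0-jn J1 has e-setter on 0)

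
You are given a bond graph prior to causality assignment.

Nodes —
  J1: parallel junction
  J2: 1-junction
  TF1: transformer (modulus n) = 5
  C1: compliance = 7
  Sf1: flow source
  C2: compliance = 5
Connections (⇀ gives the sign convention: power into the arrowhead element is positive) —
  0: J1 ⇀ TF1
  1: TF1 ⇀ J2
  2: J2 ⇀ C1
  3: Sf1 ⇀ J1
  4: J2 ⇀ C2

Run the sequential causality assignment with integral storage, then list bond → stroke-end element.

b3 stroke at Sf1  (Sf1 (Sf) sets flow on bond)
b0 stroke at J1  (J1 needs exactly one e-in)
b1 stroke at TF1  (TF1 one-in-one-out from 0)
b2 stroke at J2  (J2: bond 1 brought flow, rest push out)
b4 stroke at J2  (1-jn J2 has f-setter on 1)

#0 stroke→J1
#1 stroke→TF1
#2 stroke→J2
#3 stroke→Sf1
#4 stroke→J2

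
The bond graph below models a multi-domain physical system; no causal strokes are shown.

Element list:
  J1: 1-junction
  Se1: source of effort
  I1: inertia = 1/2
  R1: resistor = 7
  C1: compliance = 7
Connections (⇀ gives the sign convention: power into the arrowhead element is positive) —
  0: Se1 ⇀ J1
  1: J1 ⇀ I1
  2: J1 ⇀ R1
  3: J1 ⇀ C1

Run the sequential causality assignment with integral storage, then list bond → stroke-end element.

b0 →J1
b1 →I1
b2 →J1
b3 →J1

b0 stroke at J1  (Se1: effort source, stroke at far end)
b1 stroke at I1  (prefer integral on I1)
b2 stroke at J1  (common-f at J1 fixed by 1)
b3 stroke at J1  (J1: bond 1 brought flow, rest push out)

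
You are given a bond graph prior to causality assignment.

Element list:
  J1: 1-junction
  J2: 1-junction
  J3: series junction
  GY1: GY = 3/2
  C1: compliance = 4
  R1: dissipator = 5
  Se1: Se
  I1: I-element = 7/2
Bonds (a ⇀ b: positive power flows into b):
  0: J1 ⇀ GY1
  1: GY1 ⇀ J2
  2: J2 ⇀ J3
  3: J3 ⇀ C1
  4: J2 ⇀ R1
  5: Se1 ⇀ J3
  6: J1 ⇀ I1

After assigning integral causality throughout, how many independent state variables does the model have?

2  (C1, I1 all integral)

#5 |J3  (Se1 fixes effort; stroke away)
#3 |J3  (C1 integral (e out))
#2 |J2  (J3 needs exactly one f-in)
#6 |I1  (I1 integral (f out))
#0 |J1  (J1 flow already set via bond 6)
#1 |J2  (GY GY1: same side as bond 0)
#4 |R1  (J2 needs exactly one f-in)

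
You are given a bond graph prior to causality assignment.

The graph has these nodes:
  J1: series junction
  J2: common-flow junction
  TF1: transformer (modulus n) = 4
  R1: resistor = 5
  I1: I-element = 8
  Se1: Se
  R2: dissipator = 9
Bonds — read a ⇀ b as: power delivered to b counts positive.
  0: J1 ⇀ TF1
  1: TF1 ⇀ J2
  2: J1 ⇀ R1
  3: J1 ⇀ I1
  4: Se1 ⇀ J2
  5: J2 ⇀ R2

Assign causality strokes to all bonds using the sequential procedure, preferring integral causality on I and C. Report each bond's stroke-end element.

b0 stroke→J1
b1 stroke→TF1
b2 stroke→J1
b3 stroke→I1
b4 stroke→J2
b5 stroke→J2

b4 →J2  (source Se1 imposes e)
b3 →I1  (I1 integral (f out))
b0 →J1  (J1 flow already set via bond 3)
b2 →J1  (1-jn J1 has f-setter on 3)
b1 →TF1  (TF1: transformer flips bond 0)
b5 →J2  (1-jn J2 has f-setter on 1)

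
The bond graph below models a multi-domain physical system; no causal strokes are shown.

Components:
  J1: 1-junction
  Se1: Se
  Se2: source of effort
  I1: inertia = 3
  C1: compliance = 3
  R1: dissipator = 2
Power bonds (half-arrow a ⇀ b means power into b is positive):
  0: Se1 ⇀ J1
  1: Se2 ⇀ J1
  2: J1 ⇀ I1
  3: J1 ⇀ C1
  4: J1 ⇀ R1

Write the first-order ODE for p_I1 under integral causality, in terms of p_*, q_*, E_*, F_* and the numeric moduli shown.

β0 stroke at J1  (Se1 (Se) sets effort on bond)
β1 stroke at J1  (Se2 (Se) sets effort on bond)
β2 stroke at I1  (I1 outputs flow p/I1)
β3 stroke at J1  (J1: bond 2 brought flow, rest push out)
β4 stroke at J1  (1-jn J1 has f-setter on 2)

dp_I1/dt = E_Se1 + E_Se2 - 2*p_I1/3 - q_C1/3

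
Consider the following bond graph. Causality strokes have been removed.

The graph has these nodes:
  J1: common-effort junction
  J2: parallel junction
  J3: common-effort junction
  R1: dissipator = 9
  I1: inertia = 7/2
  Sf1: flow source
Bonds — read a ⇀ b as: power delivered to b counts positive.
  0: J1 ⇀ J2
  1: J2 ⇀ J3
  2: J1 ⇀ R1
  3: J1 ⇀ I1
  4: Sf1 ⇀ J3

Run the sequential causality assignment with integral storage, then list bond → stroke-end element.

β4 stroke at Sf1  (Sf1 (Sf) sets flow on bond)
β1 stroke at J3  (J3: last free bond brings effort in)
β0 stroke at J2  (J2 needs exactly one e-in)
β3 stroke at I1  (I1 outputs flow p/I1)
β2 stroke at J1  (J1: last free bond brings effort in)

bond 0 stroke→J2
bond 1 stroke→J3
bond 2 stroke→J1
bond 3 stroke→I1
bond 4 stroke→Sf1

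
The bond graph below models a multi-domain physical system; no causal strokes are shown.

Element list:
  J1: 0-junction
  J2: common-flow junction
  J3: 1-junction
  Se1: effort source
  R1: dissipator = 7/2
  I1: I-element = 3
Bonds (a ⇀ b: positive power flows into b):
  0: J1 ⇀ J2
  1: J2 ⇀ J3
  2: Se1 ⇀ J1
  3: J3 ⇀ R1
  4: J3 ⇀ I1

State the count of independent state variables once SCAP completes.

1  (I1 all integral)

#2 |J1  (Se1 (Se) sets effort on bond)
#0 |J2  (J1: bond 2 brought effort, rest push out)
#1 |J3  (closing 1-jn rule on J2)
#4 |I1  (prefer integral on I1)
#3 |J3  (J3 flow already set via bond 4)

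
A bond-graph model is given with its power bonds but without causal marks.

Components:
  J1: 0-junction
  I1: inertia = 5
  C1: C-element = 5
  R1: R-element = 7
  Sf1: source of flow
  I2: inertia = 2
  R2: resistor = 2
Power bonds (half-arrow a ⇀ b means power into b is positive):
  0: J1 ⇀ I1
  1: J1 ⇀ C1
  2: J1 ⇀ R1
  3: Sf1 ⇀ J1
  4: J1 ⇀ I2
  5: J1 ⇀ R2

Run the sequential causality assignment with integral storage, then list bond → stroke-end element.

#0 →I1
#1 →J1
#2 →R1
#3 →Sf1
#4 →I2
#5 →R2

bond 3 →Sf1  (source Sf1 imposes f)
bond 0 →I1  (I1: I, integral causality)
bond 1 →J1  (C1 integral (e out))
bond 2 →R1  (common-e at J1 fixed by 1)
bond 4 →I2  (J1 effort already set via bond 1)
bond 5 →R2  (0-jn J1 has e-setter on 1)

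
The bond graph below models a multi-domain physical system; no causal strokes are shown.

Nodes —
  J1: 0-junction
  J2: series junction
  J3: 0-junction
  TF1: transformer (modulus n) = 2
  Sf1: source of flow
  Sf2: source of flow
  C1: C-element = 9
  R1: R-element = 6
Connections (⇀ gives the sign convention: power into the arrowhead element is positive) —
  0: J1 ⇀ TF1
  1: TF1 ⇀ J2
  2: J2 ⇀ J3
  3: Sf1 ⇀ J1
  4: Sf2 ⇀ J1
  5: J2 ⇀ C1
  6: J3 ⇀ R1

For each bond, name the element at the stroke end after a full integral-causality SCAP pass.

β0 stroke→J1
β1 stroke→TF1
β2 stroke→J2
β3 stroke→Sf1
β4 stroke→Sf2
β5 stroke→J2
β6 stroke→J3

bond 3 →Sf1  (Sf1 (Sf) sets flow on bond)
bond 4 →Sf2  (source Sf2 imposes f)
bond 0 →J1  (only one effort-in slot at J1)
bond 1 →TF1  (TF1: transformer flips bond 0)
bond 2 →J2  (common-f at J2 fixed by 1)
bond 5 →J2  (common-f at J2 fixed by 1)
bond 6 →J3  (J3 needs exactly one e-in)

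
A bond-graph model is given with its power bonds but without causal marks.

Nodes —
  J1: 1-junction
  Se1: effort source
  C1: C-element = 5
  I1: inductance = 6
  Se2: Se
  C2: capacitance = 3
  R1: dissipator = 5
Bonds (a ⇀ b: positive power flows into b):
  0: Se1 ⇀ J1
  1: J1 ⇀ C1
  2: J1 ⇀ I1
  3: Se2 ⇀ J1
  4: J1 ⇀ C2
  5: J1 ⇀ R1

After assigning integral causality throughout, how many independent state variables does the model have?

3  (C1, C2, I1 all integral)

#0 →J1  (Se1: effort source, stroke at far end)
#3 →J1  (Se2: effort source, stroke at far end)
#1 →J1  (prefer integral on C1)
#2 →I1  (I1 integral (f out))
#4 →J1  (J1 flow already set via bond 2)
#5 →J1  (common-f at J1 fixed by 2)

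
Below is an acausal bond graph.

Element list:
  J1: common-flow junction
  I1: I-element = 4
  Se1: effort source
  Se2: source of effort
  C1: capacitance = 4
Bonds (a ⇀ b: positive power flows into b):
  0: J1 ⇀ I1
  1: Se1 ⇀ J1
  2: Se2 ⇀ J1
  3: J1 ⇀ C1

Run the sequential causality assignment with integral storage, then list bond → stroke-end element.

#0 stroke→I1
#1 stroke→J1
#2 stroke→J1
#3 stroke→J1

#1 |J1  (Se1: effort source, stroke at far end)
#2 |J1  (Se2: effort source, stroke at far end)
#0 |I1  (I1 outputs flow p/I1)
#3 |J1  (J1: bond 0 brought flow, rest push out)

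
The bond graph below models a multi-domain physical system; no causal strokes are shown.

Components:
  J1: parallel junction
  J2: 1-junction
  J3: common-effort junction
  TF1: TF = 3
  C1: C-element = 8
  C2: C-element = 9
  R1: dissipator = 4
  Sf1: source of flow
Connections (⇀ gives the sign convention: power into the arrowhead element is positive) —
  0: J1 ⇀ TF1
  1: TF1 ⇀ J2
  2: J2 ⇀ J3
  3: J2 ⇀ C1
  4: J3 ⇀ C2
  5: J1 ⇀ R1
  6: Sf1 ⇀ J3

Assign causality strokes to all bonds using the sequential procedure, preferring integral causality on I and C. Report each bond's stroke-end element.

β0 stroke→J1
β1 stroke→TF1
β2 stroke→J2
β3 stroke→J2
β4 stroke→J3
β5 stroke→R1
β6 stroke→Sf1

bond 6 stroke at Sf1  (Sf1: flow source, stroke at near end)
bond 3 stroke at J2  (prefer integral on C1)
bond 4 stroke at J3  (C2: C, integral causality)
bond 2 stroke at J2  (J3: bond 4 brought effort, rest push out)
bond 1 stroke at TF1  (closing 1-jn rule on J2)
bond 0 stroke at J1  (TF TF1: opposite of bond 1)
bond 5 stroke at R1  (common-e at J1 fixed by 0)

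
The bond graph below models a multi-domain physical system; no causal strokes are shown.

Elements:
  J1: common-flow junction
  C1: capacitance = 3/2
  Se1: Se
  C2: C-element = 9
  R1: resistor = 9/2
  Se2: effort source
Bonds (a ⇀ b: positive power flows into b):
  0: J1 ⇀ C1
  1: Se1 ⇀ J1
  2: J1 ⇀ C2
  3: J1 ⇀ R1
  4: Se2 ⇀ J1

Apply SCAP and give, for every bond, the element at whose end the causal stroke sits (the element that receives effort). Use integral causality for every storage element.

bond 0 →J1
bond 1 →J1
bond 2 →J1
bond 3 →R1
bond 4 →J1

#1 →J1  (source Se1 imposes e)
#4 →J1  (Se2 (Se) sets effort on bond)
#0 →J1  (C1 integral (e out))
#2 →J1  (C2 integral (e out))
#3 →R1  (J1 needs exactly one f-in)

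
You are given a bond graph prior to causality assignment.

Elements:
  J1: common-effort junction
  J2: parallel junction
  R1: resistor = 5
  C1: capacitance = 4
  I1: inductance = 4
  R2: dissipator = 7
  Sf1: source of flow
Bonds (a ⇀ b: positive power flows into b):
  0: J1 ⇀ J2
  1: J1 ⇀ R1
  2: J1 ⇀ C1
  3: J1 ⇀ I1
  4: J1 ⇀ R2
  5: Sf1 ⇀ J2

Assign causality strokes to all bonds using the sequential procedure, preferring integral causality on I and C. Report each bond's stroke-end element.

bond 0 |J2
bond 1 |R1
bond 2 |J1
bond 3 |I1
bond 4 |R2
bond 5 |Sf1

β5 stroke at Sf1  (source Sf1 imposes f)
β0 stroke at J2  (J2 needs exactly one e-in)
β2 stroke at J1  (C1 integral (e out))
β1 stroke at R1  (common-e at J1 fixed by 2)
β3 stroke at I1  (J1: bond 2 brought effort, rest push out)
β4 stroke at R2  (J1 effort already set via bond 2)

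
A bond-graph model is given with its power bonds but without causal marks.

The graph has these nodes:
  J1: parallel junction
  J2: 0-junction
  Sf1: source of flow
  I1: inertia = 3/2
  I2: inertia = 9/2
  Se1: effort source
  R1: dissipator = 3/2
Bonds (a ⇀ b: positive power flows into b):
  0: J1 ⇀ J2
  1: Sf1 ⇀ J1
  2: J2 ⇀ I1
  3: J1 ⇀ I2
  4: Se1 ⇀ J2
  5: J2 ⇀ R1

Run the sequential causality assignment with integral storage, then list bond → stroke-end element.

b0 →J1
b1 →Sf1
b2 →I1
b3 →I2
b4 →J2
b5 →R1

b1 stroke→Sf1  (Sf1: flow source, stroke at near end)
b4 stroke→J2  (Se1 (Se) sets effort on bond)
b0 stroke→J1  (common-e at J2 fixed by 4)
b2 stroke→I1  (J2: bond 4 brought effort, rest push out)
b5 stroke→R1  (J2 effort already set via bond 4)
b3 stroke→I2  (J1 effort already set via bond 0)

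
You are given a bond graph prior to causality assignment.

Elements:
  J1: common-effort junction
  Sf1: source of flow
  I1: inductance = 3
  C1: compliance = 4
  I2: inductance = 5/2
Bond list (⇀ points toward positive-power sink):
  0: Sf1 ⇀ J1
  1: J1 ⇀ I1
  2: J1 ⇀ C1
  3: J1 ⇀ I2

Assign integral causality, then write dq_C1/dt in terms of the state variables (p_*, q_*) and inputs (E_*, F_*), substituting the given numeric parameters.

b0 stroke at Sf1  (Sf1 fixes flow; stroke at Sf1)
b1 stroke at I1  (I1 outputs flow p/I1)
b2 stroke at J1  (C1: C, integral causality)
b3 stroke at I2  (J1 effort already set via bond 2)

dq_C1/dt = F_Sf1 - p_I1/3 - 2*p_I2/5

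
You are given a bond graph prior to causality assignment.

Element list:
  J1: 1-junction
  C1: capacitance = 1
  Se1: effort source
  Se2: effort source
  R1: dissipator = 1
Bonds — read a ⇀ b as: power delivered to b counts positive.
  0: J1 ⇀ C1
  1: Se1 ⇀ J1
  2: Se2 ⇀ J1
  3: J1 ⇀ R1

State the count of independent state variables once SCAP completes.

#1 |J1  (Se1 fixes effort; stroke away)
#2 |J1  (Se2 fixes effort; stroke away)
#0 |J1  (prefer integral on C1)
#3 |R1  (J1: last free bond brings flow in)

1  (C1 all integral)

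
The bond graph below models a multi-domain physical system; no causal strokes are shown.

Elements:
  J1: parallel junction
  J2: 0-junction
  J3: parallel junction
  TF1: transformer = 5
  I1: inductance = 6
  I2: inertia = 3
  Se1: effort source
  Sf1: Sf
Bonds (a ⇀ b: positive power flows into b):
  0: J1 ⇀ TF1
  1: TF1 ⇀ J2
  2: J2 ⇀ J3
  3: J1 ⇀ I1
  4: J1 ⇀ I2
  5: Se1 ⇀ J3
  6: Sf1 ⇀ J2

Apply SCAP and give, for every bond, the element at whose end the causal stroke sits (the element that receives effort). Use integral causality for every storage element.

bond 0 |J1
bond 1 |TF1
bond 2 |J2
bond 3 |I1
bond 4 |I2
bond 5 |J3
bond 6 |Sf1

bond 5 stroke→J3  (Se1: effort source, stroke at far end)
bond 6 stroke→Sf1  (Sf1 (Sf) sets flow on bond)
bond 2 stroke→J2  (J3: bond 5 brought effort, rest push out)
bond 1 stroke→TF1  (common-e at J2 fixed by 2)
bond 0 stroke→J1  (TF1 one-in-one-out from 1)
bond 3 stroke→I1  (0-jn J1 has e-setter on 0)
bond 4 stroke→I2  (common-e at J1 fixed by 0)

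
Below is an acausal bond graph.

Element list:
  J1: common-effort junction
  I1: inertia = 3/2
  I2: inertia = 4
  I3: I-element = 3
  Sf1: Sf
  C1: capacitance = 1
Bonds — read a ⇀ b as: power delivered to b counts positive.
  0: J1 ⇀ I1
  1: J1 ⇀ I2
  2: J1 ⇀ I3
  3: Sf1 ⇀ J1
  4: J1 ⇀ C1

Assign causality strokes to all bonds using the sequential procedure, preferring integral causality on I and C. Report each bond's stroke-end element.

β0 |I1
β1 |I2
β2 |I3
β3 |Sf1
β4 |J1

bond 3 stroke at Sf1  (source Sf1 imposes f)
bond 0 stroke at I1  (I1: I, integral causality)
bond 1 stroke at I2  (I2 outputs flow p/I2)
bond 2 stroke at I3  (I3: I, integral causality)
bond 4 stroke at J1  (J1: last free bond brings effort in)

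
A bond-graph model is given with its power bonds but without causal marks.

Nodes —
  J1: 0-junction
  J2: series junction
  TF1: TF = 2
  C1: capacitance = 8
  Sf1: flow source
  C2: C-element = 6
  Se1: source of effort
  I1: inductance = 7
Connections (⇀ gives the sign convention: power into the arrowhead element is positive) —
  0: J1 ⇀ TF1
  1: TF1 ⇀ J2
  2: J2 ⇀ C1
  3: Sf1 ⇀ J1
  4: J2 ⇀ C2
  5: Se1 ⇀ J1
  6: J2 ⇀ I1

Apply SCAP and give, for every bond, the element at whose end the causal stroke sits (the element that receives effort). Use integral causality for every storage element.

#0 stroke→TF1
#1 stroke→J2
#2 stroke→J2
#3 stroke→Sf1
#4 stroke→J2
#5 stroke→J1
#6 stroke→I1

b3 |Sf1  (source Sf1 imposes f)
b5 |J1  (Se1 fixes effort; stroke away)
b0 |TF1  (0-jn J1 has e-setter on 5)
b1 |J2  (through TF1, causality passes straight; one stroke at TF1)
b2 |J2  (C1 outputs effort q/C1)
b4 |J2  (C2: C, integral causality)
b6 |I1  (only one flow-in slot at J2)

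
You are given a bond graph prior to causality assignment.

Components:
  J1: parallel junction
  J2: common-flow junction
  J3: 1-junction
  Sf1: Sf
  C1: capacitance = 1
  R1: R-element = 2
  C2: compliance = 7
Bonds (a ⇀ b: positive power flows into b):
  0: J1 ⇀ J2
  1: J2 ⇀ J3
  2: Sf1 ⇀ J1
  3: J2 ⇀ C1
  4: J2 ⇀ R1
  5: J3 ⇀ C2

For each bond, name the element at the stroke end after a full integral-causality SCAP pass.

b2 stroke→Sf1  (Sf1 (Sf) sets flow on bond)
b0 stroke→J1  (J1: last free bond brings effort in)
b1 stroke→J2  (J2: bond 0 brought flow, rest push out)
b3 stroke→J2  (1-jn J2 has f-setter on 0)
b4 stroke→J2  (1-jn J2 has f-setter on 0)
b5 stroke→J3  (J3 flow already set via bond 1)

bond 0 stroke→J1
bond 1 stroke→J2
bond 2 stroke→Sf1
bond 3 stroke→J2
bond 4 stroke→J2
bond 5 stroke→J3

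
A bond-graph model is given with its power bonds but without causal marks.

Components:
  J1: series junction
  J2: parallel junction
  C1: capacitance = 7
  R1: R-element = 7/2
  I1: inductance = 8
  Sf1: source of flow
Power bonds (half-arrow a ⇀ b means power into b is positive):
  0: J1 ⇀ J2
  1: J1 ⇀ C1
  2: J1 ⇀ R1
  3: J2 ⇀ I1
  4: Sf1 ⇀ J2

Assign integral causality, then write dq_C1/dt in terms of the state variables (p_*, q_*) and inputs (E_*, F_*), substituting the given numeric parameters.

b4 |Sf1  (Sf1 (Sf) sets flow on bond)
b1 |J1  (C1 outputs effort q/C1)
b3 |I1  (prefer integral on I1)
b0 |J2  (closing 0-jn rule on J2)
b2 |J1  (1-jn J1 has f-setter on 0)

dq_C1/dt = -F_Sf1 + p_I1/8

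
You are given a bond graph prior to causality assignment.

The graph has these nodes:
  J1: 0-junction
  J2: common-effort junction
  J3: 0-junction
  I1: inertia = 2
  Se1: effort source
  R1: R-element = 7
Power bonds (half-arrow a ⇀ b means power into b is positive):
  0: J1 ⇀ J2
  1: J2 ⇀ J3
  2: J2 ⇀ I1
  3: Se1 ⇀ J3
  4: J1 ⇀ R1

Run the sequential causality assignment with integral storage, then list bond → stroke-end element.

bond 0 stroke→J1
bond 1 stroke→J2
bond 2 stroke→I1
bond 3 stroke→J3
bond 4 stroke→R1

#3 →J3  (Se1 fixes effort; stroke away)
#1 →J2  (common-e at J3 fixed by 3)
#0 →J1  (J2: bond 1 brought effort, rest push out)
#2 →I1  (J2 effort already set via bond 1)
#4 →R1  (0-jn J1 has e-setter on 0)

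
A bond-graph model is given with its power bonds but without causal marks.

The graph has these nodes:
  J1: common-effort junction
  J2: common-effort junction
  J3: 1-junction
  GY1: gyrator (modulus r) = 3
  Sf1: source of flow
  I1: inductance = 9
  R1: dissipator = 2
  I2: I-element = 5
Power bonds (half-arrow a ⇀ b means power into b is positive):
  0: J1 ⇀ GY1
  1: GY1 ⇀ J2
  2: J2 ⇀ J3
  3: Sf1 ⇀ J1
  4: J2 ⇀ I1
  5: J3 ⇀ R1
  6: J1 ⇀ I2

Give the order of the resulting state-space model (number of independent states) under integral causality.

2  (I1, I2 all integral)

β3 stroke→Sf1  (Sf1: flow source, stroke at near end)
β4 stroke→I1  (prefer integral on I1)
β6 stroke→I2  (I2 outputs flow p/I2)
β0 stroke→J1  (J1: last free bond brings effort in)
β1 stroke→J2  (GY GY1: same side as bond 0)
β2 stroke→J3  (0-jn J2 has e-setter on 1)
β5 stroke→R1  (only one flow-in slot at J3)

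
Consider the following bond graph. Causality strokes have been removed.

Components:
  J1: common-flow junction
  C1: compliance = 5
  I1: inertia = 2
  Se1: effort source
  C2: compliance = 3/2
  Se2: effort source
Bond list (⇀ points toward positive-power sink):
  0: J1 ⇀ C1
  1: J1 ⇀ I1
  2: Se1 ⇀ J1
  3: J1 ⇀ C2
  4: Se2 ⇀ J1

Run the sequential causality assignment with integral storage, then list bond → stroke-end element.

bond 0 stroke→J1
bond 1 stroke→I1
bond 2 stroke→J1
bond 3 stroke→J1
bond 4 stroke→J1

β2 stroke at J1  (Se1: effort source, stroke at far end)
β4 stroke at J1  (source Se2 imposes e)
β0 stroke at J1  (C1 integral (e out))
β1 stroke at I1  (I1 outputs flow p/I1)
β3 stroke at J1  (common-f at J1 fixed by 1)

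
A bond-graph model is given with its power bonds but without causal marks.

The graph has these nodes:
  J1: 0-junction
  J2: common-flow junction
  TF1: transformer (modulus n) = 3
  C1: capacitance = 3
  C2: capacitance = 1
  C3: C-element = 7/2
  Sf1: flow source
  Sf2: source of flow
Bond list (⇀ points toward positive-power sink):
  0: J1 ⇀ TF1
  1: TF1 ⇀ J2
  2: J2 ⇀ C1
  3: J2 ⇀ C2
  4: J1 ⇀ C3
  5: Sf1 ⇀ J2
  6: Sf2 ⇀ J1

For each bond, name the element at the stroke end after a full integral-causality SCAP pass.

β0 stroke→TF1
β1 stroke→J2
β2 stroke→J2
β3 stroke→J2
β4 stroke→J1
β5 stroke→Sf1
β6 stroke→Sf2

#5 |Sf1  (Sf1 (Sf) sets flow on bond)
#6 |Sf2  (Sf2: flow source, stroke at near end)
#1 |J2  (J2: bond 5 brought flow, rest push out)
#2 |J2  (J2: bond 5 brought flow, rest push out)
#3 |J2  (J2: bond 5 brought flow, rest push out)
#0 |TF1  (TF1: transformer flips bond 1)
#4 |J1  (only one effort-in slot at J1)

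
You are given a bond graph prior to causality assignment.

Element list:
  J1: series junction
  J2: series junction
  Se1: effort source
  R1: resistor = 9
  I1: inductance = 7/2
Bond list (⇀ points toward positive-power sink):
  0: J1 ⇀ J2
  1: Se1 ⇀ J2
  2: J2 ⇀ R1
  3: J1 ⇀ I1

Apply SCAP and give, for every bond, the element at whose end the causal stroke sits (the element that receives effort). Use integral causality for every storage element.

bond 1 →J2  (Se1 fixes effort; stroke away)
bond 3 →I1  (I1: I, integral causality)
bond 0 →J1  (J1: bond 3 brought flow, rest push out)
bond 2 →J2  (J2 flow already set via bond 0)

b0 stroke at J1
b1 stroke at J2
b2 stroke at J2
b3 stroke at I1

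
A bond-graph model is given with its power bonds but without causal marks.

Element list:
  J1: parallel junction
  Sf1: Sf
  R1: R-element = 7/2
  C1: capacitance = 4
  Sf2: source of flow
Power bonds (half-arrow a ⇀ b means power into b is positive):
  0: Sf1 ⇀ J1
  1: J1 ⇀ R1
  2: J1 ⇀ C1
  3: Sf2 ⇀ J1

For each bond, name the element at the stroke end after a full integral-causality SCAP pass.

bond 0 stroke→Sf1
bond 1 stroke→R1
bond 2 stroke→J1
bond 3 stroke→Sf2

bond 0 stroke at Sf1  (source Sf1 imposes f)
bond 3 stroke at Sf2  (Sf2: flow source, stroke at near end)
bond 2 stroke at J1  (C1: C, integral causality)
bond 1 stroke at R1  (0-jn J1 has e-setter on 2)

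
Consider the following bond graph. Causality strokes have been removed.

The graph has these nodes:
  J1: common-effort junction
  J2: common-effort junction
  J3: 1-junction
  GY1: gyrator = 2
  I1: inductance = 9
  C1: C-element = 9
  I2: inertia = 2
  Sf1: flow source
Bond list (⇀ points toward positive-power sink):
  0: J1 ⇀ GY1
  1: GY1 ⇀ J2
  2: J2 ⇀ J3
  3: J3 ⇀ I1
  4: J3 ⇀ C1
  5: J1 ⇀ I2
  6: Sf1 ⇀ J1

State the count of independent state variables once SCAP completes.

3  (C1, I1, I2 all integral)

β6 |Sf1  (Sf1 (Sf) sets flow on bond)
β3 |I1  (I1 integral (f out))
β2 |J3  (J3 flow already set via bond 3)
β4 |J3  (J3 flow already set via bond 3)
β1 |J2  (J2: last free bond brings effort in)
β0 |J1  (GY1 both-in/both-out from 1)
β5 |I2  (common-e at J1 fixed by 0)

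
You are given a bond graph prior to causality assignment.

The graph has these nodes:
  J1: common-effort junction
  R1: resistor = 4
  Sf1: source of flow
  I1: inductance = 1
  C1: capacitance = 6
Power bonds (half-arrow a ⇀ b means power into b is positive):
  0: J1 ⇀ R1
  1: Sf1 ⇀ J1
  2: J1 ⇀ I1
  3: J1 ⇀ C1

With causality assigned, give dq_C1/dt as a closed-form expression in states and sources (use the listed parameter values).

b1 stroke at Sf1  (Sf1 (Sf) sets flow on bond)
b2 stroke at I1  (I1 integral (f out))
b3 stroke at J1  (C1 integral (e out))
b0 stroke at R1  (J1: bond 3 brought effort, rest push out)

dq_C1/dt = F_Sf1 - p_I1 - q_C1/24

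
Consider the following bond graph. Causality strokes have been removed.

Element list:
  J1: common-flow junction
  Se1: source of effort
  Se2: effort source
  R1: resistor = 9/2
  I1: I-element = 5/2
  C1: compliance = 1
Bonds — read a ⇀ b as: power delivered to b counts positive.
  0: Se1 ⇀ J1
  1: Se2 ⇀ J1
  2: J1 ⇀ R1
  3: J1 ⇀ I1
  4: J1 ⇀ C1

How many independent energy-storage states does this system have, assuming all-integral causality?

2  (C1, I1 all integral)

b0 |J1  (Se1 fixes effort; stroke away)
b1 |J1  (source Se2 imposes e)
b3 |I1  (I1 integral (f out))
b2 |J1  (1-jn J1 has f-setter on 3)
b4 |J1  (J1: bond 3 brought flow, rest push out)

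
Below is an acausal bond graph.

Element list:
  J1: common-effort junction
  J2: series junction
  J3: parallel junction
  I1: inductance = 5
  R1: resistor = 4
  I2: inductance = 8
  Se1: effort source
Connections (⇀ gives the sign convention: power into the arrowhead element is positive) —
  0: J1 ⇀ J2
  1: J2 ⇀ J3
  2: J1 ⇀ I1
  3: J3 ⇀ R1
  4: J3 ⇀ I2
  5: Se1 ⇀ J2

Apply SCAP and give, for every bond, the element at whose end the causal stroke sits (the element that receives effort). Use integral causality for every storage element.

#5 |J2  (source Se1 imposes e)
#2 |I1  (I1 integral (f out))
#0 |J1  (J1 needs exactly one e-in)
#1 |J2  (1-jn J2 has f-setter on 0)
#4 |I2  (I2 integral (f out))
#3 |J3  (J3: last free bond brings effort in)

b0 stroke at J1
b1 stroke at J2
b2 stroke at I1
b3 stroke at J3
b4 stroke at I2
b5 stroke at J2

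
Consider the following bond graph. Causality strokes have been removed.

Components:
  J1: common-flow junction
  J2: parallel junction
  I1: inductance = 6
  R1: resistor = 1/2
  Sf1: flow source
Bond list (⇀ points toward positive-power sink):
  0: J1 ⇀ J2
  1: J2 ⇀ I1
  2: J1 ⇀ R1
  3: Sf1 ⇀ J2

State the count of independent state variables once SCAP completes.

1  (I1 all integral)

β3 stroke at Sf1  (source Sf1 imposes f)
β1 stroke at I1  (prefer integral on I1)
β0 stroke at J2  (only one effort-in slot at J2)
β2 stroke at J1  (J1: bond 0 brought flow, rest push out)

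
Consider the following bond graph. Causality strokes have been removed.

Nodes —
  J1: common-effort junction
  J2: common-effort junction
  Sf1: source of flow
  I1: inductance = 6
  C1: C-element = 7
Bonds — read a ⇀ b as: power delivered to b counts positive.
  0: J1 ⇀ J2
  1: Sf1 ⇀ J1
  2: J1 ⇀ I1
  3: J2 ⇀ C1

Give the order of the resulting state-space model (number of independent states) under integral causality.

2  (C1, I1 all integral)

β1 stroke at Sf1  (Sf1 (Sf) sets flow on bond)
β2 stroke at I1  (I1: I, integral causality)
β0 stroke at J1  (closing 0-jn rule on J1)
β3 stroke at J2  (J2 needs exactly one e-in)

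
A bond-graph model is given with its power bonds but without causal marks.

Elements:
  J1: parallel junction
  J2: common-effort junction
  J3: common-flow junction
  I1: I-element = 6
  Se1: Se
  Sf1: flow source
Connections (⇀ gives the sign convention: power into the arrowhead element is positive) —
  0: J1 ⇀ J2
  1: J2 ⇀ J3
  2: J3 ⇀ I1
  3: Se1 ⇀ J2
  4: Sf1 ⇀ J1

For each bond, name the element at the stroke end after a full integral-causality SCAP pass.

b3 →J2  (Se1: effort source, stroke at far end)
b4 →Sf1  (Sf1 (Sf) sets flow on bond)
b0 →J1  (only one effort-in slot at J1)
b1 →J3  (0-jn J2 has e-setter on 3)
b2 →I1  (J3 needs exactly one f-in)

β0 stroke at J1
β1 stroke at J3
β2 stroke at I1
β3 stroke at J2
β4 stroke at Sf1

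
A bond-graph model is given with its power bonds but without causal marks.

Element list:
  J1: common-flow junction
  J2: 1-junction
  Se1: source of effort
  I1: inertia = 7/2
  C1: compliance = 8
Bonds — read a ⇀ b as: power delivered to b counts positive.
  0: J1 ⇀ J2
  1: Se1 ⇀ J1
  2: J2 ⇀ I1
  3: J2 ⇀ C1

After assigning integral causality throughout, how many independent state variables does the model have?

bond 1 →J1  (Se1 fixes effort; stroke away)
bond 0 →J2  (J1: last free bond brings flow in)
bond 2 →I1  (prefer integral on I1)
bond 3 →J2  (common-f at J2 fixed by 2)

2  (C1, I1 all integral)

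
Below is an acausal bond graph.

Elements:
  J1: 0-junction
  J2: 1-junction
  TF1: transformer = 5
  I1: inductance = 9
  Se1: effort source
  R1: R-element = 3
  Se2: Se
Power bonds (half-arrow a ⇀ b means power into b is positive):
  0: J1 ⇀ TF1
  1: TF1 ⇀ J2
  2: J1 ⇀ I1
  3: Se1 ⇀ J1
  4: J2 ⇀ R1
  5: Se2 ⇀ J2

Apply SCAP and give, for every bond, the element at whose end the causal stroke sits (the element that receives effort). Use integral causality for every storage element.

#3 |J1  (Se1: effort source, stroke at far end)
#5 |J2  (Se2: effort source, stroke at far end)
#0 |TF1  (0-jn J1 has e-setter on 3)
#2 |I1  (J1: bond 3 brought effort, rest push out)
#1 |J2  (TF1 one-in-one-out from 0)
#4 |R1  (J2: last free bond brings flow in)

bond 0 →TF1
bond 1 →J2
bond 2 →I1
bond 3 →J1
bond 4 →R1
bond 5 →J2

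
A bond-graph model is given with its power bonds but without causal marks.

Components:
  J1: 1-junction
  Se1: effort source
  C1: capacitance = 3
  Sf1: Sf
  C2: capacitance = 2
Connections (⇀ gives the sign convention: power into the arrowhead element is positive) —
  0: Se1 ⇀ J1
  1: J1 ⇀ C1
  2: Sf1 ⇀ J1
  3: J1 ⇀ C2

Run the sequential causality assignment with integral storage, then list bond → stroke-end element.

β0 →J1  (Se1 fixes effort; stroke away)
β2 →Sf1  (Sf1 (Sf) sets flow on bond)
β1 →J1  (J1: bond 2 brought flow, rest push out)
β3 →J1  (common-f at J1 fixed by 2)

b0 stroke at J1
b1 stroke at J1
b2 stroke at Sf1
b3 stroke at J1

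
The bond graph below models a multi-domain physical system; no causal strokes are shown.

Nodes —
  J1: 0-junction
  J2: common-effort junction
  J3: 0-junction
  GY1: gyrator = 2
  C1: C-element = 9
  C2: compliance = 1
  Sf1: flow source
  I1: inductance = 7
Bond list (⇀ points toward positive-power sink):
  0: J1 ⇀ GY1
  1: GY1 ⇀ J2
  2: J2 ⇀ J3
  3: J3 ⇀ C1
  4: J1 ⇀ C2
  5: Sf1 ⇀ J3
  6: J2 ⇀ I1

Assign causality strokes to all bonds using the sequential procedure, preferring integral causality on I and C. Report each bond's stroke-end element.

bond 0 stroke at GY1
bond 1 stroke at GY1
bond 2 stroke at J2
bond 3 stroke at J3
bond 4 stroke at J1
bond 5 stroke at Sf1
bond 6 stroke at I1

#5 →Sf1  (Sf1 (Sf) sets flow on bond)
#3 →J3  (C1 integral (e out))
#2 →J2  (0-jn J3 has e-setter on 3)
#1 →GY1  (J2 effort already set via bond 2)
#6 →I1  (J2: bond 2 brought effort, rest push out)
#0 →GY1  (GY1: gyrator matches bond 1)
#4 →J1  (closing 0-jn rule on J1)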